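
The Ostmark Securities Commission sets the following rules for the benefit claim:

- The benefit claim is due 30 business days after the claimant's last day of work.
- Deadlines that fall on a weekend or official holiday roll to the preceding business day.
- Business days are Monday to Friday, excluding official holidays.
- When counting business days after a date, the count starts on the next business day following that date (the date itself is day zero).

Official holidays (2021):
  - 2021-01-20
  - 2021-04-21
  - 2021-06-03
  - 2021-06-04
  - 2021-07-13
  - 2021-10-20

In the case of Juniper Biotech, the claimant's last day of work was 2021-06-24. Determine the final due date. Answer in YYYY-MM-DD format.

2021-08-06

Starting the day after 2021-06-24 and counting 30 business days lands on 2021-08-06.
2021-08-06 is a Friday and not a listed holiday, so it stands.
Deadline: 2021-08-06.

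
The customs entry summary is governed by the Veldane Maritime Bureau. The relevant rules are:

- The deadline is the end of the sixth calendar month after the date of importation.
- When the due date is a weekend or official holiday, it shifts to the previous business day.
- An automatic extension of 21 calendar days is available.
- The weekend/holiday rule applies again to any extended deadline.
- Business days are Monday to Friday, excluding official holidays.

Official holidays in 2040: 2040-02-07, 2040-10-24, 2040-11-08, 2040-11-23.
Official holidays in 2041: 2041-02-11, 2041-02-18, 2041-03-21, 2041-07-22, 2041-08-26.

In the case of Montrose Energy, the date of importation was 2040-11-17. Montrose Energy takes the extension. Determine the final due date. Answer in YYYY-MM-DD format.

6 months after 2040-11-17 is May 2041; that month ends on 2041-05-31.
2041-05-31 (Friday) is already a business day.
Add the 21 calendar-day extension to 2041-05-31: 2041-06-21.
2041-06-21 (Friday) is already a business day.
So the filing is due 2041-06-21.

2041-06-21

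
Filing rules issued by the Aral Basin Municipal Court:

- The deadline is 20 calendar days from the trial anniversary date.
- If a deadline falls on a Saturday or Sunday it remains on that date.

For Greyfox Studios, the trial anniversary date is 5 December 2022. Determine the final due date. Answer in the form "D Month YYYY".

25 December 2022

20 calendar days after 5 December 2022 is 25 December 2022.
No adjustment is made for weekends or holidays, so 25 December 2022 stands.
So the filing is due 25 December 2022.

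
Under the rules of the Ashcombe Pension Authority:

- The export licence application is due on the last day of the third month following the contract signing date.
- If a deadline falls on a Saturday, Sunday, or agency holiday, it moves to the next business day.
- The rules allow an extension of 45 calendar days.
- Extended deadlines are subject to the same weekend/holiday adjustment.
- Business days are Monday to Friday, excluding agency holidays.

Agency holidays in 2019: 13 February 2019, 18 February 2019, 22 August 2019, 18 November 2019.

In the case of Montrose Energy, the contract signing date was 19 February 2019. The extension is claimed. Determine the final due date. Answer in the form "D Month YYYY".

3 months after 19 February 2019 is May 2019; that month ends on 31 May 2019.
31 May 2019 (Friday) is already a business day.
With the 45-day extension, 31 May 2019 becomes 15 July 2019.
15 July 2019 is a Monday and not a listed holiday, so it stands.
Deadline: 15 July 2019.

15 July 2019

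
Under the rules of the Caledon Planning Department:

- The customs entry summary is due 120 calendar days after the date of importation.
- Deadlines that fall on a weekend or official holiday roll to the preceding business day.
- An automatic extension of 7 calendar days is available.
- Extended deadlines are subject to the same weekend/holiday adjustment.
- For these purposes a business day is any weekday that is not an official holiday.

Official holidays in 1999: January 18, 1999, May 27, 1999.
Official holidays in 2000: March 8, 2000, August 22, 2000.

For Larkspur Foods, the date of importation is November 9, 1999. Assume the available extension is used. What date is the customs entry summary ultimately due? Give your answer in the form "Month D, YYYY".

March 14, 2000

120 calendar days after November 9, 1999 is March 8, 2000.
March 8, 2000 falls on a listed holiday. Rolling to the preceding business day gives March 7, 2000, a Tuesday.
With the 7-day extension, March 7, 2000 becomes March 14, 2000.
March 14, 2000 is a Tuesday and not a listed holiday, so it stands.
The final due date is March 14, 2000.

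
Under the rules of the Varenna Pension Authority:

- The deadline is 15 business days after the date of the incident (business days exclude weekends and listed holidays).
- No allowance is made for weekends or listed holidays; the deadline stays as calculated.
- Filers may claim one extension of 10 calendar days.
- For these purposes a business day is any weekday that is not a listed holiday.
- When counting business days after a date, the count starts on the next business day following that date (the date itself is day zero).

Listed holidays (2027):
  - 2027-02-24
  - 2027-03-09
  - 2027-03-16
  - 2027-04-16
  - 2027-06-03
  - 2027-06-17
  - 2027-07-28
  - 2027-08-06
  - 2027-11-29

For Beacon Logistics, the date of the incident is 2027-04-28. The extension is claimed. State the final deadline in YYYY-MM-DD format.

15 business days after 2027-04-28, excluding weekends and holidays, is 2027-05-19.
No adjustment is made for weekends or holidays, so 2027-05-19 stands.
With the 10-day extension, 2027-05-19 becomes 2027-05-29.
2027-05-29 falls on a Saturday. The rules make no weekend/holiday allowance, so it remains 2027-05-29.
Final deadline: 2027-05-29.

2027-05-29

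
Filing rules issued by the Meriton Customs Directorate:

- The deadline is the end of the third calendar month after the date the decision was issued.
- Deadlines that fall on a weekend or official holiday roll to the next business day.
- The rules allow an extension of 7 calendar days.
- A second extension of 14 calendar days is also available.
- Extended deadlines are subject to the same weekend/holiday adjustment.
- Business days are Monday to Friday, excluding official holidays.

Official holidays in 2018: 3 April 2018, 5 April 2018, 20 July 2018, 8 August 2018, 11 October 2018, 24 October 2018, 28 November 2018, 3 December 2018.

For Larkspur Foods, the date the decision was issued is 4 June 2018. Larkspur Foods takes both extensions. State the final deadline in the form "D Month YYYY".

3 months after 4 June 2018 falls in September 2018; the last day of that month is 30 September 2018.
30 September 2018 is a Sunday; the next business day is 1 October 2018 (Monday).
With the 7-day extension, 1 October 2018 becomes 8 October 2018.
8 October 2018 falls on a Monday, which is a business day, so no adjustment is needed.
Add the 14 calendar-day extension to 8 October 2018: 22 October 2018.
22 October 2018 falls on a Monday, which is a business day, so no adjustment is needed.
Final deadline: 22 October 2018.

22 October 2018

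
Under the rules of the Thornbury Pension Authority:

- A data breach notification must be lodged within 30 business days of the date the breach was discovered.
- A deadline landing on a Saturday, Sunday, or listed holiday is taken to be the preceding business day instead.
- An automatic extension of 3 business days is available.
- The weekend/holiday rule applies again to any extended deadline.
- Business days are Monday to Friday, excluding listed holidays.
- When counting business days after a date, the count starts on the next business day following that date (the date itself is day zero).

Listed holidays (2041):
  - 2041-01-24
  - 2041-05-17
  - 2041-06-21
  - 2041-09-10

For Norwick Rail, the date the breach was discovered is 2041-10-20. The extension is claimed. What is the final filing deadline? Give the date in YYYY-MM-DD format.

2041-12-04

Counting 30 business days after 2041-10-20 (skipping weekends and listed holidays) reaches 2041-11-29.
2041-11-29 is a Friday and not a listed holiday, so it stands.
Counting 3 further business days from 2041-11-29 reaches 2041-12-04.
Since 2041-12-04 is a Wednesday and not a holiday, the date is unchanged.
So the filing is due 2041-12-04.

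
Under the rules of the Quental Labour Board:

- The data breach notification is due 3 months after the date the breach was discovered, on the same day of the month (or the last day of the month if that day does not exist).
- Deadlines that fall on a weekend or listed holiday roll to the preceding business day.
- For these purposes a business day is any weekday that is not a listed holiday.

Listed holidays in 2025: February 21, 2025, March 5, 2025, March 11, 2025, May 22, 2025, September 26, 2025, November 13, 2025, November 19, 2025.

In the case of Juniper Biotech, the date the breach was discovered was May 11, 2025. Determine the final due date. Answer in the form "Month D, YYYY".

3 months after May 11, 2025, on the same day of the month, is August 11, 2025.
August 11, 2025 is a Monday and not a listed holiday, so it stands.
Deadline: August 11, 2025.

August 11, 2025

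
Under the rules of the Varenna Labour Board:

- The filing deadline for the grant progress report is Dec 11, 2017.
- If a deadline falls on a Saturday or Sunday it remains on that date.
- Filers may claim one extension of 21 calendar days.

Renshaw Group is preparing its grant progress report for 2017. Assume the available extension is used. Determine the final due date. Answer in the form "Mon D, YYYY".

The stated deadline is Dec 11, 2017.
Dec 11, 2017 is a Monday; no weekend or holiday adjustment applies.
The 21-calendar-day extension moves the deadline from Dec 11, 2017 to Jan 1, 2018.
Jan 1, 2018 is a Monday; no weekend or holiday adjustment applies.
Deadline: Jan 1, 2018.

Jan 1, 2018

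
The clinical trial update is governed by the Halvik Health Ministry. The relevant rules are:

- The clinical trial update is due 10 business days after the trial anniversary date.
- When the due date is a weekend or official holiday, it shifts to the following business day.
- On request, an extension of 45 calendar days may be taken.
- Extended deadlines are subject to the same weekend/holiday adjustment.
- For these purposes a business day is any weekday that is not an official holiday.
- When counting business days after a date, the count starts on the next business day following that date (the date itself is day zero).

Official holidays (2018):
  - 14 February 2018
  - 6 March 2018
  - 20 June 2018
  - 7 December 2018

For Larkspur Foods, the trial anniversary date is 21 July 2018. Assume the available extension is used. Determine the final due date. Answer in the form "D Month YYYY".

Starting the day after 21 July 2018 and counting 10 business days lands on 3 August 2018.
3 August 2018 (Friday) is already a business day.
Add the 45 calendar-day extension to 3 August 2018: 17 September 2018.
17 September 2018 falls on a Monday, which is a business day, so no adjustment is needed.
Deadline: 17 September 2018.

17 September 2018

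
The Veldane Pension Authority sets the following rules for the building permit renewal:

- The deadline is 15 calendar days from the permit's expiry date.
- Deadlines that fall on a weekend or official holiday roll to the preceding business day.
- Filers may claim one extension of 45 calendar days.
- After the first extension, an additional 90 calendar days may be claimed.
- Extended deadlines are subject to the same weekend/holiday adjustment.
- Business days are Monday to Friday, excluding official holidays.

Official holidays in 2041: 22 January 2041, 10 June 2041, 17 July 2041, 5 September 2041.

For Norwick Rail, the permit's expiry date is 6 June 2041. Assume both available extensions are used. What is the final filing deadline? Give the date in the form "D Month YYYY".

Trigger date 6 June 2041 + 15 calendar days = 21 June 2041.
21 June 2041 (Friday) is already a business day.
Add the 45 calendar-day extension to 21 June 2041: 5 August 2041.
5 August 2041 (Monday) is already a business day.
Applying the 90-calendar-day extension: 5 August 2041 + 90 days = 3 November 2041.
3 November 2041 falls on a Sunday. Rolling to the preceding business day gives 1 November 2041, a Friday.
So the filing is due 1 November 2041.

1 November 2041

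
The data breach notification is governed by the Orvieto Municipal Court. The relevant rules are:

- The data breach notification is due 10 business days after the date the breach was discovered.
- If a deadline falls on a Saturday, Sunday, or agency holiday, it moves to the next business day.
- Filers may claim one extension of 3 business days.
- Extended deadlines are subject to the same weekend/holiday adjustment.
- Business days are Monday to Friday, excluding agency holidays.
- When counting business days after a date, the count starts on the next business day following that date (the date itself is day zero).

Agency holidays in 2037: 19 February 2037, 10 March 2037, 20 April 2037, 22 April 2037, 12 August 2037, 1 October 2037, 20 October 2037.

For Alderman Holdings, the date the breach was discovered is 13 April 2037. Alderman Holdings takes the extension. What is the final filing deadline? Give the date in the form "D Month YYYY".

Counting 10 business days after 13 April 2037 (skipping weekends and listed holidays) reaches 29 April 2037.
29 April 2037 is a Wednesday and not a listed holiday, so it stands.
Applying the 3-business-day extension: 3 business days after 29 April 2037 is 4 May 2037.
4 May 2037 falls on a Monday, which is a business day, so no adjustment is needed.
The final due date is 4 May 2037.

4 May 2037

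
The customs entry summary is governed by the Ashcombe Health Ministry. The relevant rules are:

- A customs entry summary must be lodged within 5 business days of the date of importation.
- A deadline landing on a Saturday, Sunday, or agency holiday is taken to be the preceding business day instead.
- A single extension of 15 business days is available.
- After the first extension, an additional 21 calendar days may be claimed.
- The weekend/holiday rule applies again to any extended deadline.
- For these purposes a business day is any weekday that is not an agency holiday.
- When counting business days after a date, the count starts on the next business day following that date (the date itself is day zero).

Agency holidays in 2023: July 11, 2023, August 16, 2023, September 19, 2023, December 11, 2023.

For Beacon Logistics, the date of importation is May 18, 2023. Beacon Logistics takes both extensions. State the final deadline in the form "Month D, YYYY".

Counting 5 business days after May 18, 2023 (skipping weekends and listed holidays) reaches May 25, 2023.
May 25, 2023 falls on a Thursday, which is a business day, so no adjustment is needed.
Counting 15 further business days from May 25, 2023 reaches June 15, 2023.
June 15, 2023 falls on a Thursday, which is a business day, so no adjustment is needed.
The 21-calendar-day extension moves the deadline from June 15, 2023 to July 6, 2023.
July 6, 2023 (Thursday) is already a business day.
So the filing is due July 6, 2023.

July 6, 2023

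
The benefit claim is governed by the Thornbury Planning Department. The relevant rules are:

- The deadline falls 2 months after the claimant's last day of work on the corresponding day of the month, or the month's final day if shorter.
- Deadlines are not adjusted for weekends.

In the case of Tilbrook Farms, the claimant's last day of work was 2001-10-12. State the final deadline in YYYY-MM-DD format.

Moving 2 months forward from 2001-10-12 on the corresponding day gives 2001-12-12.
2001-12-12 falls on a Wednesday. The rules make no weekend/holiday allowance, so it remains 2001-12-12.
The final due date is 2001-12-12.

2001-12-12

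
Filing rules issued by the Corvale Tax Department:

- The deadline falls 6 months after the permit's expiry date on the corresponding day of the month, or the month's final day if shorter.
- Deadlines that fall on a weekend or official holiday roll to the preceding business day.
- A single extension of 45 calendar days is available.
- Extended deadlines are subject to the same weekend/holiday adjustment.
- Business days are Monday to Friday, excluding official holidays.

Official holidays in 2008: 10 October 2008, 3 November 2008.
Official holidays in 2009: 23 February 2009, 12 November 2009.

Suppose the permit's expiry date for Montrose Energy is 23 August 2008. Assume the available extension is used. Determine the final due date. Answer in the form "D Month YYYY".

6 months after 23 August 2008, on the same day of the month, is 23 February 2009.
23 February 2009 is a listed holiday, so it moves to the preceding business day, 20 February 2009 (Friday).
The 45-calendar-day extension moves the deadline from 20 February 2009 to 6 April 2009.
6 April 2009 (Monday) is already a business day.
The final due date is 6 April 2009.

6 April 2009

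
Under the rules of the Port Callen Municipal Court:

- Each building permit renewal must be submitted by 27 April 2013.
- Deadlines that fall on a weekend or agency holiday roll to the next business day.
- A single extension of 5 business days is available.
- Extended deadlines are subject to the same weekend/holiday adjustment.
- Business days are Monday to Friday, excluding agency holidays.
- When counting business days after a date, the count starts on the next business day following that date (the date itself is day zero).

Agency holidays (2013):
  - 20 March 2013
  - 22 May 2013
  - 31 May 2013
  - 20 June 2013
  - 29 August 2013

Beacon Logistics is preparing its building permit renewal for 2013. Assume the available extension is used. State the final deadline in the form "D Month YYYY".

6 May 2013

The statutory due date is 27 April 2013.
Because 27 April 2013 is a Saturday, the deadline becomes 29 April 2013 (Monday).
Counting 5 further business days from 29 April 2013 reaches 6 May 2013.
6 May 2013 falls on a Monday, which is a business day, so no adjustment is needed.
The final due date is 6 May 2013.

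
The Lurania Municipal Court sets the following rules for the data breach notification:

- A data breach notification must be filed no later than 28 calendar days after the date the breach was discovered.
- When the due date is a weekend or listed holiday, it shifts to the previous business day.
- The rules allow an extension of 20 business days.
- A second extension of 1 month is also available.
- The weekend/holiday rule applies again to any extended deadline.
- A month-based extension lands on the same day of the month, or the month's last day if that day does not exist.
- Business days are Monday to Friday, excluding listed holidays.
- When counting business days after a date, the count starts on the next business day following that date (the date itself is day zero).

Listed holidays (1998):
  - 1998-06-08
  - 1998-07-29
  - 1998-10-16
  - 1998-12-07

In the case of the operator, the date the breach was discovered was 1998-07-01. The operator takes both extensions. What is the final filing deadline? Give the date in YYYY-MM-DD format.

1998-09-25

28 calendar days after 1998-07-01 is 1998-07-29.
1998-07-29 is a listed holiday, so it moves to the preceding business day, 1998-07-28 (Tuesday).
Counting 20 further business days from 1998-07-28 reaches 1998-08-26.
1998-08-26 (Wednesday) is already a business day.
Add 1 month to 1998-08-26: 1998-09-26.
1998-09-26 is a Saturday, so it moves to the preceding business day, 1998-09-25 (Friday).
So the filing is due 1998-09-25.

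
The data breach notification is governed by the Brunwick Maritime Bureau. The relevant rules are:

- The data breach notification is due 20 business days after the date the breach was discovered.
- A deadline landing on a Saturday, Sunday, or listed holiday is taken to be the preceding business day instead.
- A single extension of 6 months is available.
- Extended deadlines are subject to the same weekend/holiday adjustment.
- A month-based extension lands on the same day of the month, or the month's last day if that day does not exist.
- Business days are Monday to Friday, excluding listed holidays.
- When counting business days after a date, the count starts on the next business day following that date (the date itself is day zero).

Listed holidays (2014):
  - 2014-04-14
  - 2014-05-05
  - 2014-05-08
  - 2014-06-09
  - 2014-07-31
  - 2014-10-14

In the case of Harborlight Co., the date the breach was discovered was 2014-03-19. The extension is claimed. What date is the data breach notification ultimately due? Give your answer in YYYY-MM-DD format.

Starting the day after 2014-03-19 and counting 20 business days lands on 2014-04-17.
2014-04-17 (Thursday) is already a business day.
The 6 months extension carries 2014-04-17 to 2014-10-17.
2014-10-17 falls on a Friday, which is a business day, so no adjustment is needed.
The final due date is 2014-10-17.

2014-10-17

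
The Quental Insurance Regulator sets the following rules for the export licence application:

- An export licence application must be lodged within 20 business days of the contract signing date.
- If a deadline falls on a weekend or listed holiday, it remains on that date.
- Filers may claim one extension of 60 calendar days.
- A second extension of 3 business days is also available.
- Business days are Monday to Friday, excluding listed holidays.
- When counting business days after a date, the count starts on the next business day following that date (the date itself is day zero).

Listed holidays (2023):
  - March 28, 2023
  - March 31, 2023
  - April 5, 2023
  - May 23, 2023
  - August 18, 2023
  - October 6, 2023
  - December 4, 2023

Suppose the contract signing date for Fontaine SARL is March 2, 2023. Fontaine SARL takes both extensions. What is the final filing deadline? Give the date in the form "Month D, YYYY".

June 7, 2023

Counting 20 business days after March 2, 2023 (skipping weekends and listed holidays) reaches April 3, 2023.
No adjustment is made for weekends or holidays, so April 3, 2023 stands.
Add the 60 calendar-day extension to April 3, 2023: June 2, 2023.
June 2, 2023 falls on a Friday. The rules make no weekend/holiday allowance, so it remains June 2, 2023.
Applying the 3-business-day extension: 3 business days after June 2, 2023 is June 7, 2023.
June 7, 2023 falls on a Wednesday. The rules make no weekend/holiday allowance, so it remains June 7, 2023.
Final deadline: June 7, 2023.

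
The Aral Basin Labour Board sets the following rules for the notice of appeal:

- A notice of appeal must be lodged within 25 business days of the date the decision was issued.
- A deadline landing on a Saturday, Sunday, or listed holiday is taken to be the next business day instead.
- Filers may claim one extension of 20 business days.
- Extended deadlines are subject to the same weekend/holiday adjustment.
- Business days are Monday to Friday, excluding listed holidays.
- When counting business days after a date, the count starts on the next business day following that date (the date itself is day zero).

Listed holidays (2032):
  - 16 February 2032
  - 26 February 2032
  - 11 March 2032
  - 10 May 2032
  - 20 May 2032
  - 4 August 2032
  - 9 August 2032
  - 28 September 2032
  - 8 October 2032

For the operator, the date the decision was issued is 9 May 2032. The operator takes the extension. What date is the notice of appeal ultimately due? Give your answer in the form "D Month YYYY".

13 July 2032

Starting the day after 9 May 2032 and counting 25 business days lands on 15 June 2032.
15 June 2032 is a Tuesday and not a listed holiday, so it stands.
The 20-business-day extension runs from 15 June 2032 to 13 July 2032.
13 July 2032 (Tuesday) is already a business day.
Final deadline: 13 July 2032.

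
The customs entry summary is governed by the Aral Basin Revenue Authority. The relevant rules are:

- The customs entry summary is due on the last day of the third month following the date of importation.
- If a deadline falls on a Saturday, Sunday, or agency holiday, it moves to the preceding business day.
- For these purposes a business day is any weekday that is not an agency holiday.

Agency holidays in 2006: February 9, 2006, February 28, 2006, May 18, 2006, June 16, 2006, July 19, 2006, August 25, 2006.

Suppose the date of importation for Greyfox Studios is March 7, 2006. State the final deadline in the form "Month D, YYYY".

3 months after March 7, 2006 is June 2006; that month ends on June 30, 2006.
Since June 30, 2006 is a Friday and not a holiday, the date is unchanged.
So the filing is due June 30, 2006.

June 30, 2006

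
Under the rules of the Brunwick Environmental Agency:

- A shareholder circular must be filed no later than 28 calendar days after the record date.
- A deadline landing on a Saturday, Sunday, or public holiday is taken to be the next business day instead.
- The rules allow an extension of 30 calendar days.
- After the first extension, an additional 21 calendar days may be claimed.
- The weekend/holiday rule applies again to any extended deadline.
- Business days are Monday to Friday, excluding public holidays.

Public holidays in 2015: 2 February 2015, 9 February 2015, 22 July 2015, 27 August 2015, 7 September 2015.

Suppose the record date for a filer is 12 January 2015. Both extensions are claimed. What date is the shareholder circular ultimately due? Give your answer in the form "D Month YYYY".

2 April 2015

28 calendar days after 12 January 2015 is 9 February 2015.
Because 9 February 2015 is a listed holiday, the deadline becomes 10 February 2015 (Tuesday).
Applying the 30-calendar-day extension: 10 February 2015 + 30 days = 12 March 2015.
12 March 2015 (Thursday) is already a business day.
Add the 21 calendar-day extension to 12 March 2015: 2 April 2015.
2 April 2015 falls on a Thursday, which is a business day, so no adjustment is needed.
Final deadline: 2 April 2015.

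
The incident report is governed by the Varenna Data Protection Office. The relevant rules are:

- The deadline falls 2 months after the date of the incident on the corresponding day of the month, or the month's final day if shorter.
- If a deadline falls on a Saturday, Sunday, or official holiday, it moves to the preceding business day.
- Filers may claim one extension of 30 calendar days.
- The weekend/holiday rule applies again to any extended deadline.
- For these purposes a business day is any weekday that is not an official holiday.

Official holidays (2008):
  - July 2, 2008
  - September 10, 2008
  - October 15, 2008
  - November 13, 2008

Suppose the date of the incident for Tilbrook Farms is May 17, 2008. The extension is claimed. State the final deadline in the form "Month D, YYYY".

August 15, 2008

2 months after May 17, 2008, on the same day of the month, is July 17, 2008.
Since July 17, 2008 is a Thursday and not a holiday, the date is unchanged.
Add the 30 calendar-day extension to July 17, 2008: August 16, 2008.
August 16, 2008 is a Saturday; the preceding business day is August 15, 2008 (Friday).
So the filing is due August 15, 2008.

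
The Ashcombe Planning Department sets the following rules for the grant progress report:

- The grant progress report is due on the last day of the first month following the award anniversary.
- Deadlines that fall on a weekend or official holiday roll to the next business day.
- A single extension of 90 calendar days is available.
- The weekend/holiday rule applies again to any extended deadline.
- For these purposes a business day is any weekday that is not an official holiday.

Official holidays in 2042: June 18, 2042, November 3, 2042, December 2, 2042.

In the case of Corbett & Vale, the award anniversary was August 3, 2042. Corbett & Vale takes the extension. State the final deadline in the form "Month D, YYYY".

The first month after August 3, 2042 is September 2042, whose last day is September 30, 2042.
September 30, 2042 is a Tuesday and not a listed holiday, so it stands.
With the 90-day extension, September 30, 2042 becomes December 29, 2042.
December 29, 2042 (Monday) is already a business day.
Final deadline: December 29, 2042.

December 29, 2042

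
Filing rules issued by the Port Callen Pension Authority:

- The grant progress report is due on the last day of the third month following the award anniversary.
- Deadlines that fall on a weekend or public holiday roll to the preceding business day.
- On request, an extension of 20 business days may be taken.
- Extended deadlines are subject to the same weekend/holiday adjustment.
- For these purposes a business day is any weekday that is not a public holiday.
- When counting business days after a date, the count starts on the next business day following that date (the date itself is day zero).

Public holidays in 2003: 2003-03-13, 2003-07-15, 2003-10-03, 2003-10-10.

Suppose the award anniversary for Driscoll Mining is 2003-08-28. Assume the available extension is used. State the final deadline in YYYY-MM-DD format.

3 months after 2003-08-28 is November 2003; that month ends on 2003-11-30.
2003-11-30 is a Sunday, so it moves to the preceding business day, 2003-11-28 (Friday).
Applying the 20-business-day extension: 20 business days after 2003-11-28 is 2003-12-26.
2003-12-26 falls on a Friday, which is a business day, so no adjustment is needed.
Deadline: 2003-12-26.

2003-12-26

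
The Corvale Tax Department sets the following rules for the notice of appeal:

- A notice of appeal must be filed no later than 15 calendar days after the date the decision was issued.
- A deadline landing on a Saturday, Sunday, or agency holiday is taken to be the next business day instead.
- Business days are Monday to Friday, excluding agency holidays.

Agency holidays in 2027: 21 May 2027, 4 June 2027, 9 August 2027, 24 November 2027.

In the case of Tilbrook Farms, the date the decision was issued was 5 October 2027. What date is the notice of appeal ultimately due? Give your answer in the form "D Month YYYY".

20 October 2027

15 calendar days after 5 October 2027 is 20 October 2027.
20 October 2027 is a Wednesday and not a listed holiday, so it stands.
Deadline: 20 October 2027.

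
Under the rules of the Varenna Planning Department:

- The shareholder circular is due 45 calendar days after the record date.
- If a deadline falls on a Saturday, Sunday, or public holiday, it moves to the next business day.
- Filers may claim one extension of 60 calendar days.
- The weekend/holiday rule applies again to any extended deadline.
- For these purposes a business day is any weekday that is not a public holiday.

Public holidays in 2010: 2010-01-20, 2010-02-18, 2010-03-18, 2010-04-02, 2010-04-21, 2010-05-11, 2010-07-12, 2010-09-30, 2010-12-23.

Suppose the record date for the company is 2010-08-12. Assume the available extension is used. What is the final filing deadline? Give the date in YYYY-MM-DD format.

2010-11-26

45 calendar days after 2010-08-12 is 2010-09-26.
2010-09-26 is a Sunday, so it moves to the next business day, 2010-09-27 (Monday).
With the 60-day extension, 2010-09-27 becomes 2010-11-26.
2010-11-26 (Friday) is already a business day.
Deadline: 2010-11-26.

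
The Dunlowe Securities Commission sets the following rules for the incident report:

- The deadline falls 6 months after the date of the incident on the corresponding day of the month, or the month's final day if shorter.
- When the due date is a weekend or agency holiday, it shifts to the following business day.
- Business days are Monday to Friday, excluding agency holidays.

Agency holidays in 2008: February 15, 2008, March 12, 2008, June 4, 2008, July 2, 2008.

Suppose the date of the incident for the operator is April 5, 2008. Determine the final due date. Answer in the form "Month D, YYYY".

6 months from April 5, 2008 is October 5, 2008.
October 5, 2008 is a Sunday, so it moves to the next business day, October 6, 2008 (Monday).
Final deadline: October 6, 2008.

October 6, 2008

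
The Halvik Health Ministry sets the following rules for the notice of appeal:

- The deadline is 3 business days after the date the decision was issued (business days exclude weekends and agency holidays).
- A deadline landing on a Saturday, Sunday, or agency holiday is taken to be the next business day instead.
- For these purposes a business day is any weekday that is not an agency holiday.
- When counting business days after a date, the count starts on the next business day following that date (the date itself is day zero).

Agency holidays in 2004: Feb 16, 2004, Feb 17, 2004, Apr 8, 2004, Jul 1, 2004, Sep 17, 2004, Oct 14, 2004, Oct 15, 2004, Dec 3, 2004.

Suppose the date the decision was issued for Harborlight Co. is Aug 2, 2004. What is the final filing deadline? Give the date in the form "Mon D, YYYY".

Counting 3 business days after Aug 2, 2004 (skipping weekends and listed holidays) reaches Aug 5, 2004.
Aug 5, 2004 (Thursday) is already a business day.
So the filing is due Aug 5, 2004.

Aug 5, 2004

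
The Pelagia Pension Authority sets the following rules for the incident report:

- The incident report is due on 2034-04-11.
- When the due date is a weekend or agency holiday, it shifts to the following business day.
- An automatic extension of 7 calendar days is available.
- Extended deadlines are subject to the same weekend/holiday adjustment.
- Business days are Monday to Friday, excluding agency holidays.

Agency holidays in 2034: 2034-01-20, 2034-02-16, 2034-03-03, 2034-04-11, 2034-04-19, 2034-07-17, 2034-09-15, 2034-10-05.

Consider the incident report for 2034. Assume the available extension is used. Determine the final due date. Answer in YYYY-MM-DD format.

The stated deadline is 2034-04-11.
Because 2034-04-11 is a listed holiday, the deadline becomes 2034-04-12 (Wednesday).
With the 7-day extension, 2034-04-12 becomes 2034-04-19.
2034-04-19 falls on a listed holiday. Rolling to the next business day gives 2034-04-20, a Thursday.
The final due date is 2034-04-20.

2034-04-20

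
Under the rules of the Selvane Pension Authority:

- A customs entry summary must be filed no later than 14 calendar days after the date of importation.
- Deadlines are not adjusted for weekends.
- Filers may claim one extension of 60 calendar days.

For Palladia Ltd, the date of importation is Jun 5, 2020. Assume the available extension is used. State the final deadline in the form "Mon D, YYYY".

14 calendar days after Jun 5, 2020 is Jun 19, 2020.
Jun 19, 2020 is a Friday; no weekend or holiday adjustment applies.
Add the 60 calendar-day extension to Jun 19, 2020: Aug 18, 2020.
Aug 18, 2020 is a Tuesday; no weekend or holiday adjustment applies.
So the filing is due Aug 18, 2020.

Aug 18, 2020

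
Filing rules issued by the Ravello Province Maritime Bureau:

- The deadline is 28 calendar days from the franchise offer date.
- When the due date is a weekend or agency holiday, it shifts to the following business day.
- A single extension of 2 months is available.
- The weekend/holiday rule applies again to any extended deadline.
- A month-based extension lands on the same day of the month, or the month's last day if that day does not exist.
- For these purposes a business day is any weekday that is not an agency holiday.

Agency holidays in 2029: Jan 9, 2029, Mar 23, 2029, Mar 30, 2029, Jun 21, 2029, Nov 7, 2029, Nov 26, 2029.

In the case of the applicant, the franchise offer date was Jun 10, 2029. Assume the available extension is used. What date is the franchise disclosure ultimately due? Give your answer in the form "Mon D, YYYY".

Sep 10, 2029

28 calendar days after Jun 10, 2029 is Jul 8, 2029.
Jul 8, 2029 is a Sunday; the next business day is Jul 9, 2029 (Monday).
Applying the 2 months extension: 2 months after Jul 9, 2029 is Sep 9, 2029.
Sep 9, 2029 is a Sunday, so it moves to the next business day, Sep 10, 2029 (Monday).
The final due date is Sep 10, 2029.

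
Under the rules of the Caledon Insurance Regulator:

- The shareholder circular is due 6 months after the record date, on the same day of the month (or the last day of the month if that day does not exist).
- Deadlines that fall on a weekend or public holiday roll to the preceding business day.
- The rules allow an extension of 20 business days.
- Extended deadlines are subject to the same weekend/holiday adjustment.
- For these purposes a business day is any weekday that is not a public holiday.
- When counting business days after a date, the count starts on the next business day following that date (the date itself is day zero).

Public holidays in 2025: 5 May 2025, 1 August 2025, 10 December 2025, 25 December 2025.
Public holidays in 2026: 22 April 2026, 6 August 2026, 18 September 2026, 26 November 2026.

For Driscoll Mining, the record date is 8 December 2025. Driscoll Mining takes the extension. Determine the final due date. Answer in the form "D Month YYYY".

6 months after 8 December 2025, on the same day of the month, is 8 June 2026.
Since 8 June 2026 is a Monday and not a holiday, the date is unchanged.
Applying the 20-business-day extension: 20 business days after 8 June 2026 is 6 July 2026.
6 July 2026 is a Monday and not a listed holiday, so it stands.
Final deadline: 6 July 2026.

6 July 2026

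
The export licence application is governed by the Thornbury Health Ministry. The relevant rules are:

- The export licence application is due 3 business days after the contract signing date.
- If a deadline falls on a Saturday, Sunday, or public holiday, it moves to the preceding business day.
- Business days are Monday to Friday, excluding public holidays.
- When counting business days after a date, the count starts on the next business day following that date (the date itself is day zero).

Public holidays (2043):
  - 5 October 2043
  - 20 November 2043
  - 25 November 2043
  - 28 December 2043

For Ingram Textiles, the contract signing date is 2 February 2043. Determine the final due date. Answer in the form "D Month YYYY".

Counting 3 business days after 2 February 2043 (skipping weekends and listed holidays) reaches 5 February 2043.
5 February 2043 (Thursday) is already a business day.
Final deadline: 5 February 2043.

5 February 2043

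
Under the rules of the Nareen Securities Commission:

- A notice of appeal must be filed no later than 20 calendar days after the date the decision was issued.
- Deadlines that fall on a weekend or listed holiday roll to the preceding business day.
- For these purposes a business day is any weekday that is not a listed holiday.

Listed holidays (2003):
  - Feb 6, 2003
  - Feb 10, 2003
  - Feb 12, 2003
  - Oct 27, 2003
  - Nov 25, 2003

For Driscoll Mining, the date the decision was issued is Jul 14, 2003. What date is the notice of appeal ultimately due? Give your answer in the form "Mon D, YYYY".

Aug 1, 2003

Adding 20 calendar days to Jul 14, 2003 gives Aug 3, 2003.
Because Aug 3, 2003 is a Sunday, the deadline becomes Aug 1, 2003 (Friday).
Deadline: Aug 1, 2003.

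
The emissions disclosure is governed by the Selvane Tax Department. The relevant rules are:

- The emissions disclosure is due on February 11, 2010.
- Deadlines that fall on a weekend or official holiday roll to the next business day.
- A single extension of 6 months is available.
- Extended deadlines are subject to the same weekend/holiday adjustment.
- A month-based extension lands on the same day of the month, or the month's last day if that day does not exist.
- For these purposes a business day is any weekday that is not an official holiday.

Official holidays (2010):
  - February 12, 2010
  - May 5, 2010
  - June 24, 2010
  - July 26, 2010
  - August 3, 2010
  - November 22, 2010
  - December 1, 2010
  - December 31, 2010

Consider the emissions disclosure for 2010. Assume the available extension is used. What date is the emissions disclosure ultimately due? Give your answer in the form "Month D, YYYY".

August 11, 2010

The statutory due date is February 11, 2010.
February 11, 2010 is a Thursday and not a listed holiday, so it stands.
Applying the 6 months extension: 6 months after February 11, 2010 is August 11, 2010.
Since August 11, 2010 is a Wednesday and not a holiday, the date is unchanged.
Deadline: August 11, 2010.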